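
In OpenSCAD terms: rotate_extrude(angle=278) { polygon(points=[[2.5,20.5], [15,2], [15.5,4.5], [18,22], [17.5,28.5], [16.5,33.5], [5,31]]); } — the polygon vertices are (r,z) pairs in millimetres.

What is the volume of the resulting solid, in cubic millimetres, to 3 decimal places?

Profile (r,z), 7 vertices: (2.5,20.5) (15,2) (15.5,4.5) (18,22) (17.5,28.5) (16.5,33.5) (5,31)
edge 0: (2.5,20.5)→(15,2)  cross = 2.5·2 − 15·20.5 = -302.5000; (r_i+r_j)·cross = 17.5·-302.5000 = -5293.7500
edge 1: (15,2)→(15.5,4.5)  cross = 15·4.5 − 15.5·2 = 36.5000; (r_i+r_j)·cross = 30.5·36.5000 = 1113.2500
edge 2: (15.5,4.5)→(18,22)  cross = 15.5·22 − 18·4.5 = 260.0000; (r_i+r_j)·cross = 33.5·260.0000 = 8710.0000
edge 3: (18,22)→(17.5,28.5)  cross = 18·28.5 − 17.5·22 = 128.0000; (r_i+r_j)·cross = 35.5·128.0000 = 4544.0000
edge 4: (17.5,28.5)→(16.5,33.5)  cross = 17.5·33.5 − 16.5·28.5 = 116.0000; (r_i+r_j)·cross = 34·116.0000 = 3944.0000
edge 5: (16.5,33.5)→(5,31)  cross = 16.5·31 − 5·33.5 = 344.0000; (r_i+r_j)·cross = 21.5·344.0000 = 7396.0000
edge 6: (5,31)→(2.5,20.5)  cross = 5·20.5 − 2.5·31 = 25.0000; (r_i+r_j)·cross = 7.5·25.0000 = 187.5000
Σcross = 607.0000 → A = |Σcross|/2 = 303.5000 mm²
Σ(r_i+r_j)·cross = 20601.0000 → first moment M = |Σ|/6 = 3433.5000
R_c = M/A = 3433.5000/303.5000 = 11.3130 mm
θ = 278° = 4.852015 rad
V = θ·R_c·A = 4.852015·11.3130·303.5000 = 16659.395 mm³

Volume = 16659.395 mm³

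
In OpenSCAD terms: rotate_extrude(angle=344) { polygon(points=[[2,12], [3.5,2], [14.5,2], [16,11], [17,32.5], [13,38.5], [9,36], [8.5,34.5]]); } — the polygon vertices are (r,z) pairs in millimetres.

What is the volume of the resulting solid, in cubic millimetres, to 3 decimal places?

Profile (r,z), 8 vertices: (2,12) (3.5,2) (14.5,2) (16,11) (17,32.5) (13,38.5) (9,36) (8.5,34.5)
edge 0: (2,12)→(3.5,2)  cross = 2·2 − 3.5·12 = -38.0000; (r_i+r_j)·cross = 5.5·-38.0000 = -209.0000
edge 1: (3.5,2)→(14.5,2)  cross = 3.5·2 − 14.5·2 = -22.0000; (r_i+r_j)·cross = 18·-22.0000 = -396.0000
edge 2: (14.5,2)→(16,11)  cross = 14.5·11 − 16·2 = 127.5000; (r_i+r_j)·cross = 30.5·127.5000 = 3888.7500
edge 3: (16,11)→(17,32.5)  cross = 16·32.5 − 17·11 = 333.0000; (r_i+r_j)·cross = 33·333.0000 = 10989.0000
edge 4: (17,32.5)→(13,38.5)  cross = 17·38.5 − 13·32.5 = 232.0000; (r_i+r_j)·cross = 30·232.0000 = 6960.0000
edge 5: (13,38.5)→(9,36)  cross = 13·36 − 9·38.5 = 121.5000; (r_i+r_j)·cross = 22·121.5000 = 2673.0000
edge 6: (9,36)→(8.5,34.5)  cross = 9·34.5 − 8.5·36 = 4.5000; (r_i+r_j)·cross = 17.5·4.5000 = 78.7500
edge 7: (8.5,34.5)→(2,12)  cross = 8.5·12 − 2·34.5 = 33.0000; (r_i+r_j)·cross = 10.5·33.0000 = 346.5000
Σcross = 791.5000 → A = |Σcross|/2 = 395.7500 mm²
Σ(r_i+r_j)·cross = 24331.0000 → first moment M = |Σ|/6 = 4055.1667
R_c = M/A = 4055.1667/395.7500 = 10.2468 mm
θ = 344° = 6.003933 rad
V = θ·R_c·A = 6.003933·10.2468·395.7500 = 24346.947 mm³

Volume = 24346.947 mm³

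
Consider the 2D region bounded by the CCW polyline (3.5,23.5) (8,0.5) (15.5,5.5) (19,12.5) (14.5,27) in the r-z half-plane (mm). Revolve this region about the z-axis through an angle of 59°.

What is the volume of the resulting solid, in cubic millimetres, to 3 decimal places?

Profile (r,z), 5 vertices: (3.5,23.5) (8,0.5) (15.5,5.5) (19,12.5) (14.5,27)
edge 0: (3.5,23.5)→(8,0.5)  cross = 3.5·0.5 − 8·23.5 = -186.2500; (r_i+r_j)·cross = 11.5·-186.2500 = -2141.8750
edge 1: (8,0.5)→(15.5,5.5)  cross = 8·5.5 − 15.5·0.5 = 36.2500; (r_i+r_j)·cross = 23.5·36.2500 = 851.8750
edge 2: (15.5,5.5)→(19,12.5)  cross = 15.5·12.5 − 19·5.5 = 89.2500; (r_i+r_j)·cross = 34.5·89.2500 = 3079.1250
edge 3: (19,12.5)→(14.5,27)  cross = 19·27 − 14.5·12.5 = 331.7500; (r_i+r_j)·cross = 33.5·331.7500 = 11113.6250
edge 4: (14.5,27)→(3.5,23.5)  cross = 14.5·23.5 − 3.5·27 = 246.2500; (r_i+r_j)·cross = 18·246.2500 = 4432.5000
Σcross = 517.2500 → A = |Σcross|/2 = 258.6250 mm²
Σ(r_i+r_j)·cross = 17335.2500 → first moment M = |Σ|/6 = 2889.2083
R_c = M/A = 2889.2083/258.6250 = 11.1714 mm
θ = 59° = 1.029744 rad
V = θ·R_c·A = 1.029744·11.1714·258.6250 = 2975.146 mm³

Volume = 2975.146 mm³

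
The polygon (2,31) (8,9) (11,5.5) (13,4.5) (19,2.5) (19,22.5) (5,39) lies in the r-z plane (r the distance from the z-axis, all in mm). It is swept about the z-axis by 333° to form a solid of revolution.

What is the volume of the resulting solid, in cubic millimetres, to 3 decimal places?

Profile (r,z), 7 vertices: (2,31) (8,9) (11,5.5) (13,4.5) (19,2.5) (19,22.5) (5,39)
edge 0: (2,31)→(8,9)  cross = 2·9 − 8·31 = -230.0000; (r_i+r_j)·cross = 10·-230.0000 = -2300.0000
edge 1: (8,9)→(11,5.5)  cross = 8·5.5 − 11·9 = -55.0000; (r_i+r_j)·cross = 19·-55.0000 = -1045.0000
edge 2: (11,5.5)→(13,4.5)  cross = 11·4.5 − 13·5.5 = -22.0000; (r_i+r_j)·cross = 24·-22.0000 = -528.0000
edge 3: (13,4.5)→(19,2.5)  cross = 13·2.5 − 19·4.5 = -53.0000; (r_i+r_j)·cross = 32·-53.0000 = -1696.0000
edge 4: (19,2.5)→(19,22.5)  cross = 19·22.5 − 19·2.5 = 380.0000; (r_i+r_j)·cross = 38·380.0000 = 14440.0000
edge 5: (19,22.5)→(5,39)  cross = 19·39 − 5·22.5 = 628.5000; (r_i+r_j)·cross = 24·628.5000 = 15084.0000
edge 6: (5,39)→(2,31)  cross = 5·31 − 2·39 = 77.0000; (r_i+r_j)·cross = 7·77.0000 = 539.0000
Σcross = 725.5000 → A = |Σcross|/2 = 362.7500 mm²
Σ(r_i+r_j)·cross = 24494.0000 → first moment M = |Σ|/6 = 4082.3333
R_c = M/A = 4082.3333/362.7500 = 11.2538 mm
θ = 333° = 5.811946 rad
V = θ·R_c·A = 5.811946·11.2538·362.7500 = 23726.303 mm³

Volume = 23726.303 mm³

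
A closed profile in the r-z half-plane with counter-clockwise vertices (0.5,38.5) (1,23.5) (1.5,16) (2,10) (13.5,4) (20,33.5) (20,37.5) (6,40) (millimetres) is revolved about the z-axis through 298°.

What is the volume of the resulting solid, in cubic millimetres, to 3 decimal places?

Volume = 25897.592 mm³

Profile (r,z), 8 vertices: (0.5,38.5) (1,23.5) (1.5,16) (2,10) (13.5,4) (20,33.5) (20,37.5) (6,40)
edge 0: (0.5,38.5)→(1,23.5)  cross = 0.5·23.5 − 1·38.5 = -26.7500; (r_i+r_j)·cross = 1.5·-26.7500 = -40.1250
edge 1: (1,23.5)→(1.5,16)  cross = 1·16 − 1.5·23.5 = -19.2500; (r_i+r_j)·cross = 2.5·-19.2500 = -48.1250
edge 2: (1.5,16)→(2,10)  cross = 1.5·10 − 2·16 = -17.0000; (r_i+r_j)·cross = 3.5·-17.0000 = -59.5000
edge 3: (2,10)→(13.5,4)  cross = 2·4 − 13.5·10 = -127.0000; (r_i+r_j)·cross = 15.5·-127.0000 = -1968.5000
edge 4: (13.5,4)→(20,33.5)  cross = 13.5·33.5 − 20·4 = 372.2500; (r_i+r_j)·cross = 33.5·372.2500 = 12470.3750
edge 5: (20,33.5)→(20,37.5)  cross = 20·37.5 − 20·33.5 = 80.0000; (r_i+r_j)·cross = 40·80.0000 = 3200.0000
edge 6: (20,37.5)→(6,40)  cross = 20·40 − 6·37.5 = 575.0000; (r_i+r_j)·cross = 26·575.0000 = 14950.0000
edge 7: (6,40)→(0.5,38.5)  cross = 6·38.5 − 0.5·40 = 211.0000; (r_i+r_j)·cross = 6.5·211.0000 = 1371.5000
Σcross = 1048.2500 → A = |Σcross|/2 = 524.1250 mm²
Σ(r_i+r_j)·cross = 29875.6250 → first moment M = |Σ|/6 = 4979.2708
R_c = M/A = 4979.2708/524.1250 = 9.5002 mm
θ = 298° = 5.201081 rad
V = θ·R_c·A = 5.201081·9.5002·524.1250 = 25897.592 mm³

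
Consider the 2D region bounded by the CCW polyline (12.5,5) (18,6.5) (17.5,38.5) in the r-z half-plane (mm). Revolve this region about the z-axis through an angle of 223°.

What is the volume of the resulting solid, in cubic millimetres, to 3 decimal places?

Volume = 5503.407 mm³

Profile (r,z), 3 vertices: (12.5,5) (18,6.5) (17.5,38.5)
edge 0: (12.5,5)→(18,6.5)  cross = 12.5·6.5 − 18·5 = -8.7500; (r_i+r_j)·cross = 30.5·-8.7500 = -266.8750
edge 1: (18,6.5)→(17.5,38.5)  cross = 18·38.5 − 17.5·6.5 = 579.2500; (r_i+r_j)·cross = 35.5·579.2500 = 20563.3750
edge 2: (17.5,38.5)→(12.5,5)  cross = 17.5·5 − 12.5·38.5 = -393.7500; (r_i+r_j)·cross = 30·-393.7500 = -11812.5000
Σcross = 176.7500 → A = |Σcross|/2 = 88.3750 mm²
Σ(r_i+r_j)·cross = 8484.0000 → first moment M = |Σ|/6 = 1414.0000
R_c = M/A = 1414.0000/88.3750 = 16.0000 mm
θ = 223° = 3.892084 rad
V = θ·R_c·A = 3.892084·16.0000·88.3750 = 5503.407 mm³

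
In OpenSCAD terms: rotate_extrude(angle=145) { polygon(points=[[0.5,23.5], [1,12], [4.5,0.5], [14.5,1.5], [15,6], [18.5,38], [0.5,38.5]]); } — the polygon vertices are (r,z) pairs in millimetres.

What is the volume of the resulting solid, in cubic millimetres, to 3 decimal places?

Volume = 12701.510 mm³

Profile (r,z), 7 vertices: (0.5,23.5) (1,12) (4.5,0.5) (14.5,1.5) (15,6) (18.5,38) (0.5,38.5)
edge 0: (0.5,23.5)→(1,12)  cross = 0.5·12 − 1·23.5 = -17.5000; (r_i+r_j)·cross = 1.5·-17.5000 = -26.2500
edge 1: (1,12)→(4.5,0.5)  cross = 1·0.5 − 4.5·12 = -53.5000; (r_i+r_j)·cross = 5.5·-53.5000 = -294.2500
edge 2: (4.5,0.5)→(14.5,1.5)  cross = 4.5·1.5 − 14.5·0.5 = -0.5000; (r_i+r_j)·cross = 19·-0.5000 = -9.5000
edge 3: (14.5,1.5)→(15,6)  cross = 14.5·6 − 15·1.5 = 64.5000; (r_i+r_j)·cross = 29.5·64.5000 = 1902.7500
edge 4: (15,6)→(18.5,38)  cross = 15·38 − 18.5·6 = 459.0000; (r_i+r_j)·cross = 33.5·459.0000 = 15376.5000
edge 5: (18.5,38)→(0.5,38.5)  cross = 18.5·38.5 − 0.5·38 = 693.2500; (r_i+r_j)·cross = 19·693.2500 = 13171.7500
edge 6: (0.5,38.5)→(0.5,23.5)  cross = 0.5·23.5 − 0.5·38.5 = -7.5000; (r_i+r_j)·cross = 1·-7.5000 = -7.5000
Σcross = 1137.7500 → A = |Σcross|/2 = 568.8750 mm²
Σ(r_i+r_j)·cross = 30113.5000 → first moment M = |Σ|/6 = 5018.9167
R_c = M/A = 5018.9167/568.8750 = 8.8225 mm
θ = 145° = 2.530727 rad
V = θ·R_c·A = 2.530727·8.8225·568.8750 = 12701.510 mm³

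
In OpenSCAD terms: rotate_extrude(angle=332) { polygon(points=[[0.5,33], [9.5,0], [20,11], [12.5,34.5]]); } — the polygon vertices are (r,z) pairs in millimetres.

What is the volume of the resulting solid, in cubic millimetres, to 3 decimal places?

Profile (r,z), 4 vertices: (0.5,33) (9.5,0) (20,11) (12.5,34.5)
edge 0: (0.5,33)→(9.5,0)  cross = 0.5·0 − 9.5·33 = -313.5000; (r_i+r_j)·cross = 10·-313.5000 = -3135.0000
edge 1: (9.5,0)→(20,11)  cross = 9.5·11 − 20·0 = 104.5000; (r_i+r_j)·cross = 29.5·104.5000 = 3082.7500
edge 2: (20,11)→(12.5,34.5)  cross = 20·34.5 − 12.5·11 = 552.5000; (r_i+r_j)·cross = 32.5·552.5000 = 17956.2500
edge 3: (12.5,34.5)→(0.5,33)  cross = 12.5·33 − 0.5·34.5 = 395.2500; (r_i+r_j)·cross = 13·395.2500 = 5138.2500
Σcross = 738.7500 → A = |Σcross|/2 = 369.3750 mm²
Σ(r_i+r_j)·cross = 23042.2500 → first moment M = |Σ|/6 = 3840.3750
R_c = M/A = 3840.3750/369.3750 = 10.3970 mm
θ = 332° = 5.794493 rad
V = θ·R_c·A = 5.794493·10.3970·369.3750 = 22253.027 mm³

Volume = 22253.027 mm³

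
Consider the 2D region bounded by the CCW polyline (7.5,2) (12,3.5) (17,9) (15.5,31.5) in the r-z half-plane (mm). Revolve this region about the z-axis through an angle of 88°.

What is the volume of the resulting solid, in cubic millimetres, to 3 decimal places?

Profile (r,z), 4 vertices: (7.5,2) (12,3.5) (17,9) (15.5,31.5)
edge 0: (7.5,2)→(12,3.5)  cross = 7.5·3.5 − 12·2 = 2.2500; (r_i+r_j)·cross = 19.5·2.2500 = 43.8750
edge 1: (12,3.5)→(17,9)  cross = 12·9 − 17·3.5 = 48.5000; (r_i+r_j)·cross = 29·48.5000 = 1406.5000
edge 2: (17,9)→(15.5,31.5)  cross = 17·31.5 − 15.5·9 = 396.0000; (r_i+r_j)·cross = 32.5·396.0000 = 12870.0000
edge 3: (15.5,31.5)→(7.5,2)  cross = 15.5·2 − 7.5·31.5 = -205.2500; (r_i+r_j)·cross = 23·-205.2500 = -4720.7500
Σcross = 241.5000 → A = |Σcross|/2 = 120.7500 mm²
Σ(r_i+r_j)·cross = 9599.6250 → first moment M = |Σ|/6 = 1599.9375
R_c = M/A = 1599.9375/120.7500 = 13.2500 mm
θ = 88° = 1.535890 rad
V = θ·R_c·A = 1.535890·13.2500·120.7500 = 2457.328 mm³

Volume = 2457.328 mm³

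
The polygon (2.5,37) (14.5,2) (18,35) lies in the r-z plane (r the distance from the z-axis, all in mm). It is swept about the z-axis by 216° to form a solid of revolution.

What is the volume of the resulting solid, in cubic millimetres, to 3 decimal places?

Volume = 11402.411 mm³

Profile (r,z), 3 vertices: (2.5,37) (14.5,2) (18,35)
edge 0: (2.5,37)→(14.5,2)  cross = 2.5·2 − 14.5·37 = -531.5000; (r_i+r_j)·cross = 17·-531.5000 = -9035.5000
edge 1: (14.5,2)→(18,35)  cross = 14.5·35 − 18·2 = 471.5000; (r_i+r_j)·cross = 32.5·471.5000 = 15323.7500
edge 2: (18,35)→(2.5,37)  cross = 18·37 − 2.5·35 = 578.5000; (r_i+r_j)·cross = 20.5·578.5000 = 11859.2500
Σcross = 518.5000 → A = |Σcross|/2 = 259.2500 mm²
Σ(r_i+r_j)·cross = 18147.5000 → first moment M = |Σ|/6 = 3024.5833
R_c = M/A = 3024.5833/259.2500 = 11.6667 mm
θ = 216° = 3.769911 rad
V = θ·R_c·A = 3.769911·11.6667·259.2500 = 11402.411 mm³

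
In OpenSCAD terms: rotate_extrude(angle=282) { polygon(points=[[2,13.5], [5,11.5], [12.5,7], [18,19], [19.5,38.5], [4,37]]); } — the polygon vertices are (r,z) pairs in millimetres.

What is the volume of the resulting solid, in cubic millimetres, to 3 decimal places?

Volume = 21734.897 mm³

Profile (r,z), 6 vertices: (2,13.5) (5,11.5) (12.5,7) (18,19) (19.5,38.5) (4,37)
edge 0: (2,13.5)→(5,11.5)  cross = 2·11.5 − 5·13.5 = -44.5000; (r_i+r_j)·cross = 7·-44.5000 = -311.5000
edge 1: (5,11.5)→(12.5,7)  cross = 5·7 − 12.5·11.5 = -108.7500; (r_i+r_j)·cross = 17.5·-108.7500 = -1903.1250
edge 2: (12.5,7)→(18,19)  cross = 12.5·19 − 18·7 = 111.5000; (r_i+r_j)·cross = 30.5·111.5000 = 3400.7500
edge 3: (18,19)→(19.5,38.5)  cross = 18·38.5 − 19.5·19 = 322.5000; (r_i+r_j)·cross = 37.5·322.5000 = 12093.7500
edge 4: (19.5,38.5)→(4,37)  cross = 19.5·37 − 4·38.5 = 567.5000; (r_i+r_j)·cross = 23.5·567.5000 = 13336.2500
edge 5: (4,37)→(2,13.5)  cross = 4·13.5 − 2·37 = -20.0000; (r_i+r_j)·cross = 6·-20.0000 = -120.0000
Σcross = 828.2500 → A = |Σcross|/2 = 414.1250 mm²
Σ(r_i+r_j)·cross = 26496.1250 → first moment M = |Σ|/6 = 4416.0208
R_c = M/A = 4416.0208/414.1250 = 10.6635 mm
θ = 282° = 4.921828 rad
V = θ·R_c·A = 4.921828·10.6635·414.1250 = 21734.897 mm³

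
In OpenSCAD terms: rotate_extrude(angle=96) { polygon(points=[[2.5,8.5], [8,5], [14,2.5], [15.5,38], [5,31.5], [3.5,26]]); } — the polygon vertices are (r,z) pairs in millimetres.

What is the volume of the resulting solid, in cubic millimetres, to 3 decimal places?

Volume = 5288.662 mm³

Profile (r,z), 6 vertices: (2.5,8.5) (8,5) (14,2.5) (15.5,38) (5,31.5) (3.5,26)
edge 0: (2.5,8.5)→(8,5)  cross = 2.5·5 − 8·8.5 = -55.5000; (r_i+r_j)·cross = 10.5·-55.5000 = -582.7500
edge 1: (8,5)→(14,2.5)  cross = 8·2.5 − 14·5 = -50.0000; (r_i+r_j)·cross = 22·-50.0000 = -1100.0000
edge 2: (14,2.5)→(15.5,38)  cross = 14·38 − 15.5·2.5 = 493.2500; (r_i+r_j)·cross = 29.5·493.2500 = 14550.8750
edge 3: (15.5,38)→(5,31.5)  cross = 15.5·31.5 − 5·38 = 298.2500; (r_i+r_j)·cross = 20.5·298.2500 = 6114.1250
edge 4: (5,31.5)→(3.5,26)  cross = 5·26 − 3.5·31.5 = 19.7500; (r_i+r_j)·cross = 8.5·19.7500 = 167.8750
edge 5: (3.5,26)→(2.5,8.5)  cross = 3.5·8.5 − 2.5·26 = -35.2500; (r_i+r_j)·cross = 6·-35.2500 = -211.5000
Σcross = 670.5000 → A = |Σcross|/2 = 335.2500 mm²
Σ(r_i+r_j)·cross = 18938.6250 → first moment M = |Σ|/6 = 3156.4375
R_c = M/A = 3156.4375/335.2500 = 9.4152 mm
θ = 96° = 1.675516 rad
V = θ·R_c·A = 1.675516·9.4152·335.2500 = 5288.662 mm³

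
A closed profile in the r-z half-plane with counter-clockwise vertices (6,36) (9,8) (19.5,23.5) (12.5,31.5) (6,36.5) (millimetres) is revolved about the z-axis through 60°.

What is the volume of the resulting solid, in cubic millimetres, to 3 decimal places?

Profile (r,z), 5 vertices: (6,36) (9,8) (19.5,23.5) (12.5,31.5) (6,36.5)
edge 0: (6,36)→(9,8)  cross = 6·8 − 9·36 = -276.0000; (r_i+r_j)·cross = 15·-276.0000 = -4140.0000
edge 1: (9,8)→(19.5,23.5)  cross = 9·23.5 − 19.5·8 = 55.5000; (r_i+r_j)·cross = 28.5·55.5000 = 1581.7500
edge 2: (19.5,23.5)→(12.5,31.5)  cross = 19.5·31.5 − 12.5·23.5 = 320.5000; (r_i+r_j)·cross = 32·320.5000 = 10256.0000
edge 3: (12.5,31.5)→(6,36.5)  cross = 12.5·36.5 − 6·31.5 = 267.2500; (r_i+r_j)·cross = 18.5·267.2500 = 4944.1250
edge 4: (6,36.5)→(6,36)  cross = 6·36 − 6·36.5 = -3.0000; (r_i+r_j)·cross = 12·-3.0000 = -36.0000
Σcross = 364.2500 → A = |Σcross|/2 = 182.1250 mm²
Σ(r_i+r_j)·cross = 12605.8750 → first moment M = |Σ|/6 = 2100.9792
R_c = M/A = 2100.9792/182.1250 = 11.5359 mm
θ = 60° = 1.047198 rad
V = θ·R_c·A = 1.047198·11.5359·182.1250 = 2200.140 mm³

Volume = 2200.140 mm³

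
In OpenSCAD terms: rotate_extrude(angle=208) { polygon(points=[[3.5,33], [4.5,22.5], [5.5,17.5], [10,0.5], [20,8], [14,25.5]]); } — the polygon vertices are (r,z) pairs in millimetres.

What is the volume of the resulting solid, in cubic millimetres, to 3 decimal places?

Volume = 11179.613 mm³

Profile (r,z), 6 vertices: (3.5,33) (4.5,22.5) (5.5,17.5) (10,0.5) (20,8) (14,25.5)
edge 0: (3.5,33)→(4.5,22.5)  cross = 3.5·22.5 − 4.5·33 = -69.7500; (r_i+r_j)·cross = 8·-69.7500 = -558.0000
edge 1: (4.5,22.5)→(5.5,17.5)  cross = 4.5·17.5 − 5.5·22.5 = -45.0000; (r_i+r_j)·cross = 10·-45.0000 = -450.0000
edge 2: (5.5,17.5)→(10,0.5)  cross = 5.5·0.5 − 10·17.5 = -172.2500; (r_i+r_j)·cross = 15.5·-172.2500 = -2669.8750
edge 3: (10,0.5)→(20,8)  cross = 10·8 − 20·0.5 = 70.0000; (r_i+r_j)·cross = 30·70.0000 = 2100.0000
edge 4: (20,8)→(14,25.5)  cross = 20·25.5 − 14·8 = 398.0000; (r_i+r_j)·cross = 34·398.0000 = 13532.0000
edge 5: (14,25.5)→(3.5,33)  cross = 14·33 − 3.5·25.5 = 372.7500; (r_i+r_j)·cross = 17.5·372.7500 = 6523.1250
Σcross = 553.7500 → A = |Σcross|/2 = 276.8750 mm²
Σ(r_i+r_j)·cross = 18477.2500 → first moment M = |Σ|/6 = 3079.5417
R_c = M/A = 3079.5417/276.8750 = 11.1225 mm
θ = 208° = 3.630285 rad
V = θ·R_c·A = 3.630285·11.1225·276.8750 = 11179.613 mm³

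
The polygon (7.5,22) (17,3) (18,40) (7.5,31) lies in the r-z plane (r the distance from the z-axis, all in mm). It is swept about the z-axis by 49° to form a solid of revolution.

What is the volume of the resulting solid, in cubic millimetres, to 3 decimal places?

Profile (r,z), 4 vertices: (7.5,22) (17,3) (18,40) (7.5,31)
edge 0: (7.5,22)→(17,3)  cross = 7.5·3 − 17·22 = -351.5000; (r_i+r_j)·cross = 24.5·-351.5000 = -8611.7500
edge 1: (17,3)→(18,40)  cross = 17·40 − 18·3 = 626.0000; (r_i+r_j)·cross = 35·626.0000 = 21910.0000
edge 2: (18,40)→(7.5,31)  cross = 18·31 − 7.5·40 = 258.0000; (r_i+r_j)·cross = 25.5·258.0000 = 6579.0000
edge 3: (7.5,31)→(7.5,22)  cross = 7.5·22 − 7.5·31 = -67.5000; (r_i+r_j)·cross = 15·-67.5000 = -1012.5000
Σcross = 465.0000 → A = |Σcross|/2 = 232.5000 mm²
Σ(r_i+r_j)·cross = 18864.7500 → first moment M = |Σ|/6 = 3144.1250
R_c = M/A = 3144.1250/232.5000 = 13.5231 mm
θ = 49° = 0.855211 rad
V = θ·R_c·A = 0.855211·13.5231·232.5000 = 2688.891 mm³

Volume = 2688.891 mm³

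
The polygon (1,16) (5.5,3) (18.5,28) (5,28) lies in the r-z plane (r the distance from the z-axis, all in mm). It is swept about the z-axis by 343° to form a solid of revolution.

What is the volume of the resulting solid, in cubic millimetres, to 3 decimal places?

Profile (r,z), 4 vertices: (1,16) (5.5,3) (18.5,28) (5,28)
edge 0: (1,16)→(5.5,3)  cross = 1·3 − 5.5·16 = -85.0000; (r_i+r_j)·cross = 6.5·-85.0000 = -552.5000
edge 1: (5.5,3)→(18.5,28)  cross = 5.5·28 − 18.5·3 = 98.5000; (r_i+r_j)·cross = 24·98.5000 = 2364.0000
edge 2: (18.5,28)→(5,28)  cross = 18.5·28 − 5·28 = 378.0000; (r_i+r_j)·cross = 23.5·378.0000 = 8883.0000
edge 3: (5,28)→(1,16)  cross = 5·16 − 1·28 = 52.0000; (r_i+r_j)·cross = 6·52.0000 = 312.0000
Σcross = 443.5000 → A = |Σcross|/2 = 221.7500 mm²
Σ(r_i+r_j)·cross = 11006.5000 → first moment M = |Σ|/6 = 1834.4167
R_c = M/A = 1834.4167/221.7500 = 8.2725 mm
θ = 343° = 5.986479 rad
V = θ·R_c·A = 5.986479·8.2725·221.7500 = 10981.697 mm³

Volume = 10981.697 mm³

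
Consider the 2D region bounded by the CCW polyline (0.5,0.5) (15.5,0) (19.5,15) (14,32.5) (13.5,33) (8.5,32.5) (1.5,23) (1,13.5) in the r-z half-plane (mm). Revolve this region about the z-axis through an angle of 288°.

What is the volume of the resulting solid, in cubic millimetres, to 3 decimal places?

Volume = 23273.966 mm³

Profile (r,z), 8 vertices: (0.5,0.5) (15.5,0) (19.5,15) (14,32.5) (13.5,33) (8.5,32.5) (1.5,23) (1,13.5)
edge 0: (0.5,0.5)→(15.5,0)  cross = 0.5·0 − 15.5·0.5 = -7.7500; (r_i+r_j)·cross = 16·-7.7500 = -124.0000
edge 1: (15.5,0)→(19.5,15)  cross = 15.5·15 − 19.5·0 = 232.5000; (r_i+r_j)·cross = 35·232.5000 = 8137.5000
edge 2: (19.5,15)→(14,32.5)  cross = 19.5·32.5 − 14·15 = 423.7500; (r_i+r_j)·cross = 33.5·423.7500 = 14195.6250
edge 3: (14,32.5)→(13.5,33)  cross = 14·33 − 13.5·32.5 = 23.2500; (r_i+r_j)·cross = 27.5·23.2500 = 639.3750
edge 4: (13.5,33)→(8.5,32.5)  cross = 13.5·32.5 − 8.5·33 = 158.2500; (r_i+r_j)·cross = 22·158.2500 = 3481.5000
edge 5: (8.5,32.5)→(1.5,23)  cross = 8.5·23 − 1.5·32.5 = 146.7500; (r_i+r_j)·cross = 10·146.7500 = 1467.5000
edge 6: (1.5,23)→(1,13.5)  cross = 1.5·13.5 − 1·23 = -2.7500; (r_i+r_j)·cross = 2.5·-2.7500 = -6.8750
edge 7: (1,13.5)→(0.5,0.5)  cross = 1·0.5 − 0.5·13.5 = -6.2500; (r_i+r_j)·cross = 1.5·-6.2500 = -9.3750
Σcross = 967.7500 → A = |Σcross|/2 = 483.8750 mm²
Σ(r_i+r_j)·cross = 27781.2500 → first moment M = |Σ|/6 = 4630.2083
R_c = M/A = 4630.2083/483.8750 = 9.5690 mm
θ = 288° = 5.026548 rad
V = θ·R_c·A = 5.026548·9.5690·483.8750 = 23273.966 mm³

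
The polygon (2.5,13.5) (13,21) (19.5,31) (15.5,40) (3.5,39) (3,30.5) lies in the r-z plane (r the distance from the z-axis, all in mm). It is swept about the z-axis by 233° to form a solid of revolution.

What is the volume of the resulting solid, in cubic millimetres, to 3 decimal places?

Volume = 11472.605 mm³

Profile (r,z), 6 vertices: (2.5,13.5) (13,21) (19.5,31) (15.5,40) (3.5,39) (3,30.5)
edge 0: (2.5,13.5)→(13,21)  cross = 2.5·21 − 13·13.5 = -123.0000; (r_i+r_j)·cross = 15.5·-123.0000 = -1906.5000
edge 1: (13,21)→(19.5,31)  cross = 13·31 − 19.5·21 = -6.5000; (r_i+r_j)·cross = 32.5·-6.5000 = -211.2500
edge 2: (19.5,31)→(15.5,40)  cross = 19.5·40 − 15.5·31 = 299.5000; (r_i+r_j)·cross = 35·299.5000 = 10482.5000
edge 3: (15.5,40)→(3.5,39)  cross = 15.5·39 − 3.5·40 = 464.5000; (r_i+r_j)·cross = 19·464.5000 = 8825.5000
edge 4: (3.5,39)→(3,30.5)  cross = 3.5·30.5 − 3·39 = -10.2500; (r_i+r_j)·cross = 6.5·-10.2500 = -66.6250
edge 5: (3,30.5)→(2.5,13.5)  cross = 3·13.5 − 2.5·30.5 = -35.7500; (r_i+r_j)·cross = 5.5·-35.7500 = -196.6250
Σcross = 588.5000 → A = |Σcross|/2 = 294.2500 mm²
Σ(r_i+r_j)·cross = 16927.0000 → first moment M = |Σ|/6 = 2821.1667
R_c = M/A = 2821.1667/294.2500 = 9.5877 mm
θ = 233° = 4.066617 rad
V = θ·R_c·A = 4.066617·9.5877·294.2500 = 11472.605 mm³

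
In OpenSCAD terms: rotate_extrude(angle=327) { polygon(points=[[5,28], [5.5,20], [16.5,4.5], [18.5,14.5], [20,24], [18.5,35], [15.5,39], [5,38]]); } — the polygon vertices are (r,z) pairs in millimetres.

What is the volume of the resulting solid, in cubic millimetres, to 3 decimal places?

Volume = 26277.498 mm³

Profile (r,z), 8 vertices: (5,28) (5.5,20) (16.5,4.5) (18.5,14.5) (20,24) (18.5,35) (15.5,39) (5,38)
edge 0: (5,28)→(5.5,20)  cross = 5·20 − 5.5·28 = -54.0000; (r_i+r_j)·cross = 10.5·-54.0000 = -567.0000
edge 1: (5.5,20)→(16.5,4.5)  cross = 5.5·4.5 − 16.5·20 = -305.2500; (r_i+r_j)·cross = 22·-305.2500 = -6715.5000
edge 2: (16.5,4.5)→(18.5,14.5)  cross = 16.5·14.5 − 18.5·4.5 = 156.0000; (r_i+r_j)·cross = 35·156.0000 = 5460.0000
edge 3: (18.5,14.5)→(20,24)  cross = 18.5·24 − 20·14.5 = 154.0000; (r_i+r_j)·cross = 38.5·154.0000 = 5929.0000
edge 4: (20,24)→(18.5,35)  cross = 20·35 − 18.5·24 = 256.0000; (r_i+r_j)·cross = 38.5·256.0000 = 9856.0000
edge 5: (18.5,35)→(15.5,39)  cross = 18.5·39 − 15.5·35 = 179.0000; (r_i+r_j)·cross = 34·179.0000 = 6086.0000
edge 6: (15.5,39)→(5,38)  cross = 15.5·38 − 5·39 = 394.0000; (r_i+r_j)·cross = 20.5·394.0000 = 8077.0000
edge 7: (5,38)→(5,28)  cross = 5·28 − 5·38 = -50.0000; (r_i+r_j)·cross = 10·-50.0000 = -500.0000
Σcross = 729.7500 → A = |Σcross|/2 = 364.8750 mm²
Σ(r_i+r_j)·cross = 27625.5000 → first moment M = |Σ|/6 = 4604.2500
R_c = M/A = 4604.2500/364.8750 = 12.6187 mm
θ = 327° = 5.707227 rad
V = θ·R_c·A = 5.707227·12.6187·364.8750 = 26277.498 mm³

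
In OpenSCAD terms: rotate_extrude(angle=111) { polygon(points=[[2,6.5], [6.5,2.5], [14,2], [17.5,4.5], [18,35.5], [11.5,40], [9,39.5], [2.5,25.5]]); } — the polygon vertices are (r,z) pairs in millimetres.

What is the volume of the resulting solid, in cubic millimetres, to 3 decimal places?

Volume = 10257.843 mm³

Profile (r,z), 8 vertices: (2,6.5) (6.5,2.5) (14,2) (17.5,4.5) (18,35.5) (11.5,40) (9,39.5) (2.5,25.5)
edge 0: (2,6.5)→(6.5,2.5)  cross = 2·2.5 − 6.5·6.5 = -37.2500; (r_i+r_j)·cross = 8.5·-37.2500 = -316.6250
edge 1: (6.5,2.5)→(14,2)  cross = 6.5·2 − 14·2.5 = -22.0000; (r_i+r_j)·cross = 20.5·-22.0000 = -451.0000
edge 2: (14,2)→(17.5,4.5)  cross = 14·4.5 − 17.5·2 = 28.0000; (r_i+r_j)·cross = 31.5·28.0000 = 882.0000
edge 3: (17.5,4.5)→(18,35.5)  cross = 17.5·35.5 − 18·4.5 = 540.2500; (r_i+r_j)·cross = 35.5·540.2500 = 19178.8750
edge 4: (18,35.5)→(11.5,40)  cross = 18·40 − 11.5·35.5 = 311.7500; (r_i+r_j)·cross = 29.5·311.7500 = 9196.6250
edge 5: (11.5,40)→(9,39.5)  cross = 11.5·39.5 − 9·40 = 94.2500; (r_i+r_j)·cross = 20.5·94.2500 = 1932.1250
edge 6: (9,39.5)→(2.5,25.5)  cross = 9·25.5 − 2.5·39.5 = 130.7500; (r_i+r_j)·cross = 11.5·130.7500 = 1503.6250
edge 7: (2.5,25.5)→(2,6.5)  cross = 2.5·6.5 − 2·25.5 = -34.7500; (r_i+r_j)·cross = 4.5·-34.7500 = -156.3750
Σcross = 1011.0000 → A = |Σcross|/2 = 505.5000 mm²
Σ(r_i+r_j)·cross = 31769.2500 → first moment M = |Σ|/6 = 5294.8750
R_c = M/A = 5294.8750/505.5000 = 10.4745 mm
θ = 111° = 1.937315 rad
V = θ·R_c·A = 1.937315·10.4745·505.5000 = 10257.843 mm³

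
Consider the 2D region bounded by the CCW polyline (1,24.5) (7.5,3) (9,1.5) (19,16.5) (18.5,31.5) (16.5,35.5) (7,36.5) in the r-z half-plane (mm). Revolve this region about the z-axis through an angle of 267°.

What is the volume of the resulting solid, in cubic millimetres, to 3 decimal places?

Profile (r,z), 7 vertices: (1,24.5) (7.5,3) (9,1.5) (19,16.5) (18.5,31.5) (16.5,35.5) (7,36.5)
edge 0: (1,24.5)→(7.5,3)  cross = 1·3 − 7.5·24.5 = -180.7500; (r_i+r_j)·cross = 8.5·-180.7500 = -1536.3750
edge 1: (7.5,3)→(9,1.5)  cross = 7.5·1.5 − 9·3 = -15.7500; (r_i+r_j)·cross = 16.5·-15.7500 = -259.8750
edge 2: (9,1.5)→(19,16.5)  cross = 9·16.5 − 19·1.5 = 120.0000; (r_i+r_j)·cross = 28·120.0000 = 3360.0000
edge 3: (19,16.5)→(18.5,31.5)  cross = 19·31.5 − 18.5·16.5 = 293.2500; (r_i+r_j)·cross = 37.5·293.2500 = 10996.8750
edge 4: (18.5,31.5)→(16.5,35.5)  cross = 18.5·35.5 − 16.5·31.5 = 137.0000; (r_i+r_j)·cross = 35·137.0000 = 4795.0000
edge 5: (16.5,35.5)→(7,36.5)  cross = 16.5·36.5 − 7·35.5 = 353.7500; (r_i+r_j)·cross = 23.5·353.7500 = 8313.1250
edge 6: (7,36.5)→(1,24.5)  cross = 7·24.5 − 1·36.5 = 135.0000; (r_i+r_j)·cross = 8·135.0000 = 1080.0000
Σcross = 842.5000 → A = |Σcross|/2 = 421.2500 mm²
Σ(r_i+r_j)·cross = 26748.7500 → first moment M = |Σ|/6 = 4458.1250
R_c = M/A = 4458.1250/421.2500 = 10.5831 mm
θ = 267° = 4.660029 rad
V = θ·R_c·A = 4.660029·10.5831·421.2500 = 20774.992 mm³

Volume = 20774.992 mm³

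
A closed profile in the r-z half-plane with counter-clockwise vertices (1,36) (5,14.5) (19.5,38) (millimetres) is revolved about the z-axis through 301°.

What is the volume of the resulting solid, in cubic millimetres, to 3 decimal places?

Profile (r,z), 3 vertices: (1,36) (5,14.5) (19.5,38)
edge 0: (1,36)→(5,14.5)  cross = 1·14.5 − 5·36 = -165.5000; (r_i+r_j)·cross = 6·-165.5000 = -993.0000
edge 1: (5,14.5)→(19.5,38)  cross = 5·38 − 19.5·14.5 = -92.7500; (r_i+r_j)·cross = 24.5·-92.7500 = -2272.3750
edge 2: (19.5,38)→(1,36)  cross = 19.5·36 − 1·38 = 664.0000; (r_i+r_j)·cross = 20.5·664.0000 = 13612.0000
Σcross = 405.7500 → A = |Σcross|/2 = 202.8750 mm²
Σ(r_i+r_j)·cross = 10346.6250 → first moment M = |Σ|/6 = 1724.4375
R_c = M/A = 1724.4375/202.8750 = 8.5000 mm
θ = 301° = 5.253441 rad
V = θ·R_c·A = 5.253441·8.5000·202.8750 = 9059.231 mm³

Volume = 9059.231 mm³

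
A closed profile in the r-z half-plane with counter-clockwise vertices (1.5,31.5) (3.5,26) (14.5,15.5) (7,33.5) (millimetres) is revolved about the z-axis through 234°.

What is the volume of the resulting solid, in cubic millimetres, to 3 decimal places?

Profile (r,z), 4 vertices: (1.5,31.5) (3.5,26) (14.5,15.5) (7,33.5)
edge 0: (1.5,31.5)→(3.5,26)  cross = 1.5·26 − 3.5·31.5 = -71.2500; (r_i+r_j)·cross = 5·-71.2500 = -356.2500
edge 1: (3.5,26)→(14.5,15.5)  cross = 3.5·15.5 − 14.5·26 = -322.7500; (r_i+r_j)·cross = 18·-322.7500 = -5809.5000
edge 2: (14.5,15.5)→(7,33.5)  cross = 14.5·33.5 − 7·15.5 = 377.2500; (r_i+r_j)·cross = 21.5·377.2500 = 8110.8750
edge 3: (7,33.5)→(1.5,31.5)  cross = 7·31.5 − 1.5·33.5 = 170.2500; (r_i+r_j)·cross = 8.5·170.2500 = 1447.1250
Σcross = 153.5000 → A = |Σcross|/2 = 76.7500 mm²
Σ(r_i+r_j)·cross = 3392.2500 → first moment M = |Σ|/6 = 565.3750
R_c = M/A = 565.3750/76.7500 = 7.3664 mm
θ = 234° = 4.084070 rad
V = θ·R_c·A = 4.084070·7.3664·76.7500 = 2309.031 mm³

Volume = 2309.031 mm³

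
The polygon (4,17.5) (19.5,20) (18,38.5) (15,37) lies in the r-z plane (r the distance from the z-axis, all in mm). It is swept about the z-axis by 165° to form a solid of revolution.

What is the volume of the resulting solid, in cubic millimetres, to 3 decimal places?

Volume = 6532.211 mm³

Profile (r,z), 4 vertices: (4,17.5) (19.5,20) (18,38.5) (15,37)
edge 0: (4,17.5)→(19.5,20)  cross = 4·20 − 19.5·17.5 = -261.2500; (r_i+r_j)·cross = 23.5·-261.2500 = -6139.3750
edge 1: (19.5,20)→(18,38.5)  cross = 19.5·38.5 − 18·20 = 390.7500; (r_i+r_j)·cross = 37.5·390.7500 = 14653.1250
edge 2: (18,38.5)→(15,37)  cross = 18·37 − 15·38.5 = 88.5000; (r_i+r_j)·cross = 33·88.5000 = 2920.5000
edge 3: (15,37)→(4,17.5)  cross = 15·17.5 − 4·37 = 114.5000; (r_i+r_j)·cross = 19·114.5000 = 2175.5000
Σcross = 332.5000 → A = |Σcross|/2 = 166.2500 mm²
Σ(r_i+r_j)·cross = 13609.7500 → first moment M = |Σ|/6 = 2268.2917
R_c = M/A = 2268.2917/166.2500 = 13.6439 mm
θ = 165° = 2.879793 rad
V = θ·R_c·A = 2.879793·13.6439·166.2500 = 6532.211 mm³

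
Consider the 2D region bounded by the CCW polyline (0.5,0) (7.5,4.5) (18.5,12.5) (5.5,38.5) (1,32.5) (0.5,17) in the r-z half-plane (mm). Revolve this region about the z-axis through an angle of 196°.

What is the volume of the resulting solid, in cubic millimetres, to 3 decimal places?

Profile (r,z), 6 vertices: (0.5,0) (7.5,4.5) (18.5,12.5) (5.5,38.5) (1,32.5) (0.5,17)
edge 0: (0.5,0)→(7.5,4.5)  cross = 0.5·4.5 − 7.5·0 = 2.2500; (r_i+r_j)·cross = 8·2.2500 = 18.0000
edge 1: (7.5,4.5)→(18.5,12.5)  cross = 7.5·12.5 − 18.5·4.5 = 10.5000; (r_i+r_j)·cross = 26·10.5000 = 273.0000
edge 2: (18.5,12.5)→(5.5,38.5)  cross = 18.5·38.5 − 5.5·12.5 = 643.5000; (r_i+r_j)·cross = 24·643.5000 = 15444.0000
edge 3: (5.5,38.5)→(1,32.5)  cross = 5.5·32.5 − 1·38.5 = 140.2500; (r_i+r_j)·cross = 6.5·140.2500 = 911.6250
edge 4: (1,32.5)→(0.5,17)  cross = 1·17 − 0.5·32.5 = 0.7500; (r_i+r_j)·cross = 1.5·0.7500 = 1.1250
edge 5: (0.5,17)→(0.5,0)  cross = 0.5·0 − 0.5·17 = -8.5000; (r_i+r_j)·cross = 1·-8.5000 = -8.5000
Σcross = 788.7500 → A = |Σcross|/2 = 394.3750 mm²
Σ(r_i+r_j)·cross = 16639.2500 → first moment M = |Σ|/6 = 2773.2083
R_c = M/A = 2773.2083/394.3750 = 7.0319 mm
θ = 196° = 3.420845 rad
V = θ·R_c·A = 3.420845·7.0319·394.3750 = 9486.717 mm³

Volume = 9486.717 mm³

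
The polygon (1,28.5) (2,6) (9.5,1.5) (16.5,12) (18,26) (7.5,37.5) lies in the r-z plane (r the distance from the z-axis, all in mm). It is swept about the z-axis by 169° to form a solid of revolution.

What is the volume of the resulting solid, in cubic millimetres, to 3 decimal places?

Profile (r,z), 6 vertices: (1,28.5) (2,6) (9.5,1.5) (16.5,12) (18,26) (7.5,37.5)
edge 0: (1,28.5)→(2,6)  cross = 1·6 − 2·28.5 = -51.0000; (r_i+r_j)·cross = 3·-51.0000 = -153.0000
edge 1: (2,6)→(9.5,1.5)  cross = 2·1.5 − 9.5·6 = -54.0000; (r_i+r_j)·cross = 11.5·-54.0000 = -621.0000
edge 2: (9.5,1.5)→(16.5,12)  cross = 9.5·12 − 16.5·1.5 = 89.2500; (r_i+r_j)·cross = 26·89.2500 = 2320.5000
edge 3: (16.5,12)→(18,26)  cross = 16.5·26 − 18·12 = 213.0000; (r_i+r_j)·cross = 34.5·213.0000 = 7348.5000
edge 4: (18,26)→(7.5,37.5)  cross = 18·37.5 − 7.5·26 = 480.0000; (r_i+r_j)·cross = 25.5·480.0000 = 12240.0000
edge 5: (7.5,37.5)→(1,28.5)  cross = 7.5·28.5 − 1·37.5 = 176.2500; (r_i+r_j)·cross = 8.5·176.2500 = 1498.1250
Σcross = 853.5000 → A = |Σcross|/2 = 426.7500 mm²
Σ(r_i+r_j)·cross = 22633.1250 → first moment M = |Σ|/6 = 3772.1875
R_c = M/A = 3772.1875/426.7500 = 8.8393 mm
θ = 169° = 2.949606 rad
V = θ·R_c·A = 2.949606·8.8393·426.7500 = 11126.469 mm³

Volume = 11126.469 mm³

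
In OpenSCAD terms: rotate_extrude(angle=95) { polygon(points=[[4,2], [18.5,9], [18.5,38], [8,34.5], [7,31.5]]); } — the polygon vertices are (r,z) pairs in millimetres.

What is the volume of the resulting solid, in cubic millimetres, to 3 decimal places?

Profile (r,z), 5 vertices: (4,2) (18.5,9) (18.5,38) (8,34.5) (7,31.5)
edge 0: (4,2)→(18.5,9)  cross = 4·9 − 18.5·2 = -1.0000; (r_i+r_j)·cross = 22.5·-1.0000 = -22.5000
edge 1: (18.5,9)→(18.5,38)  cross = 18.5·38 − 18.5·9 = 536.5000; (r_i+r_j)·cross = 37·536.5000 = 19850.5000
edge 2: (18.5,38)→(8,34.5)  cross = 18.5·34.5 − 8·38 = 334.2500; (r_i+r_j)·cross = 26.5·334.2500 = 8857.6250
edge 3: (8,34.5)→(7,31.5)  cross = 8·31.5 − 7·34.5 = 10.5000; (r_i+r_j)·cross = 15·10.5000 = 157.5000
edge 4: (7,31.5)→(4,2)  cross = 7·2 − 4·31.5 = -112.0000; (r_i+r_j)·cross = 11·-112.0000 = -1232.0000
Σcross = 768.2500 → A = |Σcross|/2 = 384.1250 mm²
Σ(r_i+r_j)·cross = 27611.1250 → first moment M = |Σ|/6 = 4601.8542
R_c = M/A = 4601.8542/384.1250 = 11.9801 mm
θ = 95° = 1.658063 rad
V = θ·R_c·A = 1.658063·11.9801·384.1250 = 7630.163 mm³

Volume = 7630.163 mm³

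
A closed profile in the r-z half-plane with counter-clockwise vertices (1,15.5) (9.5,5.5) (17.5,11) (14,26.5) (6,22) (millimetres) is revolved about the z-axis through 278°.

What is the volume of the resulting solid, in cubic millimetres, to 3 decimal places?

Volume = 9678.558 mm³

Profile (r,z), 5 vertices: (1,15.5) (9.5,5.5) (17.5,11) (14,26.5) (6,22)
edge 0: (1,15.5)→(9.5,5.5)  cross = 1·5.5 − 9.5·15.5 = -141.7500; (r_i+r_j)·cross = 10.5·-141.7500 = -1488.3750
edge 1: (9.5,5.5)→(17.5,11)  cross = 9.5·11 − 17.5·5.5 = 8.2500; (r_i+r_j)·cross = 27·8.2500 = 222.7500
edge 2: (17.5,11)→(14,26.5)  cross = 17.5·26.5 − 14·11 = 309.7500; (r_i+r_j)·cross = 31.5·309.7500 = 9757.1250
edge 3: (14,26.5)→(6,22)  cross = 14·22 − 6·26.5 = 149.0000; (r_i+r_j)·cross = 20·149.0000 = 2980.0000
edge 4: (6,22)→(1,15.5)  cross = 6·15.5 − 1·22 = 71.0000; (r_i+r_j)·cross = 7·71.0000 = 497.0000
Σcross = 396.2500 → A = |Σcross|/2 = 198.1250 mm²
Σ(r_i+r_j)·cross = 11968.5000 → first moment M = |Σ|/6 = 1994.7500
R_c = M/A = 1994.7500/198.1250 = 10.0681 mm
θ = 278° = 4.852015 rad
V = θ·R_c·A = 4.852015·10.0681·198.1250 = 9678.558 mm³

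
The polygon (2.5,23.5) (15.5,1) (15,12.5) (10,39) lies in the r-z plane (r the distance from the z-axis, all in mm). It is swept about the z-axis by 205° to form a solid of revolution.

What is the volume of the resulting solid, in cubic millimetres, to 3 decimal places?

Profile (r,z), 4 vertices: (2.5,23.5) (15.5,1) (15,12.5) (10,39)
edge 0: (2.5,23.5)→(15.5,1)  cross = 2.5·1 − 15.5·23.5 = -361.7500; (r_i+r_j)·cross = 18·-361.7500 = -6511.5000
edge 1: (15.5,1)→(15,12.5)  cross = 15.5·12.5 − 15·1 = 178.7500; (r_i+r_j)·cross = 30.5·178.7500 = 5451.8750
edge 2: (15,12.5)→(10,39)  cross = 15·39 − 10·12.5 = 460.0000; (r_i+r_j)·cross = 25·460.0000 = 11500.0000
edge 3: (10,39)→(2.5,23.5)  cross = 10·23.5 − 2.5·39 = 137.5000; (r_i+r_j)·cross = 12.5·137.5000 = 1718.7500
Σcross = 414.5000 → A = |Σcross|/2 = 207.2500 mm²
Σ(r_i+r_j)·cross = 12159.1250 → first moment M = |Σ|/6 = 2026.5208
R_c = M/A = 2026.5208/207.2500 = 9.7781 mm
θ = 205° = 3.577925 rad
V = θ·R_c·A = 3.577925·9.7781·207.2500 = 7250.739 mm³

Volume = 7250.739 mm³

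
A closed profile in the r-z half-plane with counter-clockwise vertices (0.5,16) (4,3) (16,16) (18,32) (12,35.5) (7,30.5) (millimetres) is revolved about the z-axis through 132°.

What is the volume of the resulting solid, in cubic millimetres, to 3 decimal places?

Volume = 7012.441 mm³

Profile (r,z), 6 vertices: (0.5,16) (4,3) (16,16) (18,32) (12,35.5) (7,30.5)
edge 0: (0.5,16)→(4,3)  cross = 0.5·3 − 4·16 = -62.5000; (r_i+r_j)·cross = 4.5·-62.5000 = -281.2500
edge 1: (4,3)→(16,16)  cross = 4·16 − 16·3 = 16.0000; (r_i+r_j)·cross = 20·16.0000 = 320.0000
edge 2: (16,16)→(18,32)  cross = 16·32 − 18·16 = 224.0000; (r_i+r_j)·cross = 34·224.0000 = 7616.0000
edge 3: (18,32)→(12,35.5)  cross = 18·35.5 − 12·32 = 255.0000; (r_i+r_j)·cross = 30·255.0000 = 7650.0000
edge 4: (12,35.5)→(7,30.5)  cross = 12·30.5 − 7·35.5 = 117.5000; (r_i+r_j)·cross = 19·117.5000 = 2232.5000
edge 5: (7,30.5)→(0.5,16)  cross = 7·16 − 0.5·30.5 = 96.7500; (r_i+r_j)·cross = 7.5·96.7500 = 725.6250
Σcross = 646.7500 → A = |Σcross|/2 = 323.3750 mm²
Σ(r_i+r_j)·cross = 18262.8750 → first moment M = |Σ|/6 = 3043.8125
R_c = M/A = 3043.8125/323.3750 = 9.4126 mm
θ = 132° = 2.303835 rad
V = θ·R_c·A = 2.303835·9.4126·323.3750 = 7012.441 mm³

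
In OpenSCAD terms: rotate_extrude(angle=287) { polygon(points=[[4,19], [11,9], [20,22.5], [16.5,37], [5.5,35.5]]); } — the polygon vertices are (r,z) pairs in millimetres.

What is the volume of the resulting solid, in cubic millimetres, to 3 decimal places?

Profile (r,z), 5 vertices: (4,19) (11,9) (20,22.5) (16.5,37) (5.5,35.5)
edge 0: (4,19)→(11,9)  cross = 4·9 − 11·19 = -173.0000; (r_i+r_j)·cross = 15·-173.0000 = -2595.0000
edge 1: (11,9)→(20,22.5)  cross = 11·22.5 − 20·9 = 67.5000; (r_i+r_j)·cross = 31·67.5000 = 2092.5000
edge 2: (20,22.5)→(16.5,37)  cross = 20·37 − 16.5·22.5 = 368.7500; (r_i+r_j)·cross = 36.5·368.7500 = 13459.3750
edge 3: (16.5,37)→(5.5,35.5)  cross = 16.5·35.5 − 5.5·37 = 382.2500; (r_i+r_j)·cross = 22·382.2500 = 8409.5000
edge 4: (5.5,35.5)→(4,19)  cross = 5.5·19 − 4·35.5 = -37.5000; (r_i+r_j)·cross = 9.5·-37.5000 = -356.2500
Σcross = 608.0000 → A = |Σcross|/2 = 304.0000 mm²
Σ(r_i+r_j)·cross = 21010.1250 → first moment M = |Σ|/6 = 3501.6875
R_c = M/A = 3501.6875/304.0000 = 11.5187 mm
θ = 287° = 5.009095 rad
V = θ·R_c·A = 5.009095·11.5187·304.0000 = 17540.285 mm³

Volume = 17540.285 mm³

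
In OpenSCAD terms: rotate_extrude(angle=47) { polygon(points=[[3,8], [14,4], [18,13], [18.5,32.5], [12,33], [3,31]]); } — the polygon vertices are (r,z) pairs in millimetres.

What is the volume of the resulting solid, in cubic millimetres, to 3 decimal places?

Profile (r,z), 6 vertices: (3,8) (14,4) (18,13) (18.5,32.5) (12,33) (3,31)
edge 0: (3,8)→(14,4)  cross = 3·4 − 14·8 = -100.0000; (r_i+r_j)·cross = 17·-100.0000 = -1700.0000
edge 1: (14,4)→(18,13)  cross = 14·13 − 18·4 = 110.0000; (r_i+r_j)·cross = 32·110.0000 = 3520.0000
edge 2: (18,13)→(18.5,32.5)  cross = 18·32.5 − 18.5·13 = 344.5000; (r_i+r_j)·cross = 36.5·344.5000 = 12574.2500
edge 3: (18.5,32.5)→(12,33)  cross = 18.5·33 − 12·32.5 = 220.5000; (r_i+r_j)·cross = 30.5·220.5000 = 6725.2500
edge 4: (12,33)→(3,31)  cross = 12·31 − 3·33 = 273.0000; (r_i+r_j)·cross = 15·273.0000 = 4095.0000
edge 5: (3,31)→(3,8)  cross = 3·8 − 3·31 = -69.0000; (r_i+r_j)·cross = 6·-69.0000 = -414.0000
Σcross = 779.0000 → A = |Σcross|/2 = 389.5000 mm²
Σ(r_i+r_j)·cross = 24800.5000 → first moment M = |Σ|/6 = 4133.4167
R_c = M/A = 4133.4167/389.5000 = 10.6121 mm
θ = 47° = 0.820305 rad
V = θ·R_c·A = 0.820305·10.6121·389.5000 = 3390.661 mm³

Volume = 3390.661 mm³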